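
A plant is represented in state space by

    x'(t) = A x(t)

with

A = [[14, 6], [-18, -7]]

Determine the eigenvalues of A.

2, 5

det(sI - A) = s^2 - (tr A)s + det A, with tr A = 14 + (-7) = 7 and det A = 14·(-7) - 6·(-18) = -98 - (-108) = 10.
So p(s) = det(sI - A) = s^2 - 7s + 10.
Factor s^2 - 7s + 10: two numbers with sum 7 and product 10 are 5 and 2, so s^2 - 7s + 10 = (s - 5)(s - 2).
Hence p(s) = (s - 5) (s - 2), with roots 2, 5.
At least one eigenvalue has non-negative real part, so the system is not asymptotically stable.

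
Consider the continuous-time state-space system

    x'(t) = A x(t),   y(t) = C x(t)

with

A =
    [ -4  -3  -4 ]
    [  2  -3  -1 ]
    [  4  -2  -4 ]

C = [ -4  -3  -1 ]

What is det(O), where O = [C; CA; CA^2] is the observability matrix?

CA = [[6, 23, 23]]
CA^2 = [[114, -133, -139]]
Observability matrix O = [C; CA; CA^2] = [[-4, -3, -1], [6, 23, 23], [114, -133, -139]]
Expanding along the first row, det(O) = (-4)·(23·(-139) - 23·(-133)) - (-3)·(6·(-139) - 23·114) + (-1)·(6·(-133) - 23·114) = (-4)·(-138) - (-3)·(-3456) + (-1)·(-3420) = -6396
Since det(O) ≠ 0, rank(O) = 3 and the system is completely observable.

-6396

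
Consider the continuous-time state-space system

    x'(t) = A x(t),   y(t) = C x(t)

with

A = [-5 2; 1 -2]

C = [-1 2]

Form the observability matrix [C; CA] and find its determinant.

-8

CA = [[7, -6]]
Observability matrix O = [C; CA] = [[-1, 2], [7, -6]]
det(O) = (-1)·(-6) - 2·7 = 6 - 14 = -8
Since det(O) ≠ 0, rank(O) = 2 and the system is completely observable.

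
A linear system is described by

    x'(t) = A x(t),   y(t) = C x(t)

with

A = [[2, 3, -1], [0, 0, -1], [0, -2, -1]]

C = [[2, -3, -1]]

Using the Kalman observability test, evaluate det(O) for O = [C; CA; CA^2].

-440

CA = [[4, 8, 2]]
CA^2 = [[8, 8, -14]]
Observability matrix O = [C; CA; CA^2] = [[2, -3, -1], [4, 8, 2], [8, 8, -14]]
Expanding along the first row, det(O) = 2·(8·(-14) - 2·8) - (-3)·(4·(-14) - 2·8) + (-1)·(4·8 - 8·8) = 2·(-128) - (-3)·(-72) + (-1)·(-32) = -440
Since det(O) ≠ 0, rank(O) = 3 and the system is completely observable.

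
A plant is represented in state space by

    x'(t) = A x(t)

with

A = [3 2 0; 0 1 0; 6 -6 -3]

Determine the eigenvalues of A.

-3, 1, 3

det(sI - A) = s^3 - (tr A)s^2 + (M11 + M22 + M33)s - det A, where Mii is the 2×2 principal minor of A obtained by deleting row i and column i.
tr A = 3 + 1 + (-3) = 1; M11 = 1·(-3) - 0·(-6) = -3 - 0 = -3; M22 = 3·(-3) - 0·6 = -9 - 0 = -9; M33 = 3·1 - 2·0 = 3 - 0 = 3; sum of minors = -9.
det A = 3·(1·(-3) - 0·(-6)) - 2·(0·(-3) - 0·6) + 0·(0·(-6) - 1·6) = 3·(-3) - 2·0 + 0·(-6) = -9.
So p(s) = det(sI - A) = s^3 - s^2 - 9s + 9.
Rational-root test: any integer root divides 9. Testing small divisors, s = 1 works: p(1) = 1 + (-1) + (-9) + 9 = 0, so (s - 1) is a factor.
Dividing, p(s) = (s - 1)(s^2 - 9).
Factor s^2 - 9: two numbers with sum 0 and product -9 are 3 and -3, so s^2 - 9 = (s - 3)(s + 3).
Hence p(s) = (s - 3) (s - 1) (s + 3), with roots -3, 1, 3.
At least one eigenvalue has non-negative real part, so the system is not asymptotically stable.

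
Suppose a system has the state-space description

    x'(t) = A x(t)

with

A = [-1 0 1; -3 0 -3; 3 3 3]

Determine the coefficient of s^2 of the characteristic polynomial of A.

Expand det(sI - A) for the 3×3 matrix.
p(s) = s^3 - 2s^2 + 3s + 18.
(Check: constant term = det(-A) = (-1)^3 det A = 18; coefficient of s^2 = -tr A = -2.)
The coefficient of s^2 is -2.

-2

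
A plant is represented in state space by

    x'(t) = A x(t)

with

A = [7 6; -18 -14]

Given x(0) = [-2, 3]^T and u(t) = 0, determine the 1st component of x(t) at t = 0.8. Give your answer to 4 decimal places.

det(sI - A) = s^2 - (tr A)s + det A, with tr A = 7 + (-14) = -7 and det A = 7·(-14) - 6·(-18) = -98 - (-108) = 10.
So p(s) = det(sI - A) = s^2 + 7s + 10.
Factor s^2 + 7s + 10: two numbers with sum -7 and product 10 are -2 and -5, so s^2 + 7s + 10 = (s + 2)(s + 5).
Hence p(s) = (s + 2) (s + 5), with roots -5, -2.
The eigenvalues -5, -2 are distinct and real, so A is diagonalisable and x(t) = e^{At} x(0) = V diag(e^{λ_i t}) V^{-1} x(0), where the columns of V are the eigenvectors.
λ = -5: A - (-5)I = [[12, 6], [-18, -9]]. Row 1 gives 12·v1 + 6·v2 = 0, so take v_1 = [-1, 2]^T.
λ = -2: A - (-2)I = [[9, 6], [-18, -12]]. Row 1 gives 9·v1 + 6·v2 = 0, so take v_2 = [-2, 3]^T.
V = [v_1 v_2] = [[-1, -2], [2, 3]] has det V = 1, so V^{-1} = adj(V)/det V = [[3, 2], [-2, -1]].
Modal coordinates z(0) = V^{-1} x(0): 3·(-2) + 2·3 = 0; (-2)·(-2) + (-1)·3 = 1; so z(0) = [0, 1]^T.
x_1(t) = Σ_i (v_i)_1 · z_i(0) · e^{λ_i t} (row 1 of V times the modal terms).
x_1(0.8) = (-1)·0·e^{-5·0.8} + (-2)·1·e^{-2·0.8} = 0·0.018316 + (-2)·0.201897 = -0.4038.

-0.4038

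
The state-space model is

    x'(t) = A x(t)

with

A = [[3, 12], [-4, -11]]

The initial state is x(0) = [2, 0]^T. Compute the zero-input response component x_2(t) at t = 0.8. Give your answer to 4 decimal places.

-0.2896

det(sI - A) = s^2 - (tr A)s + det A, with tr A = 3 + (-11) = -8 and det A = 3·(-11) - 12·(-4) = -33 - (-48) = 15.
So p(s) = det(sI - A) = s^2 + 8s + 15.
Factor s^2 + 8s + 15: two numbers with sum -8 and product 15 are -3 and -5, so s^2 + 8s + 15 = (s + 3)(s + 5).
Hence p(s) = (s + 3) (s + 5), with roots -5, -3.
The eigenvalues -5, -3 are distinct and real, so A is diagonalisable and x(t) = e^{At} x(0) = V diag(e^{λ_i t}) V^{-1} x(0), where the columns of V are the eigenvectors.
λ = -5: A - (-5)I = [[8, 12], [-4, -6]]. Row 1 gives 8·v1 + 12·v2 = 0, so take v_1 = [-3, 2]^T.
λ = -3: A - (-3)I = [[6, 12], [-4, -8]]. Row 1 gives 6·v1 + 12·v2 = 0, so take v_2 = [-2, 1]^T.
V = [v_1 v_2] = [[-3, -2], [2, 1]] has det V = 1, so V^{-1} = adj(V)/det V = [[1, 2], [-2, -3]].
Modal coordinates z(0) = V^{-1} x(0): 1·2 + 2·0 = 2; (-2)·2 + (-3)·0 = -4; so z(0) = [2, -4]^T.
x_2(t) = Σ_i (v_i)_2 · z_i(0) · e^{λ_i t} (row 2 of V times the modal terms).
x_2(0.8) = 2·2·e^{-5·0.8} + 1·(-4)·e^{-3·0.8} = 4·0.018316 + (-4)·0.090718 = -0.2896.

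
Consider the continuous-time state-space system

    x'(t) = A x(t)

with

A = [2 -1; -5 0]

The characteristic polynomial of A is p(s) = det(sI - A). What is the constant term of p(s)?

-5

For a 2×2 matrix, det(sI - A) = s^2 - (tr A)s + det A.
tr A = 2, det A = -5.
So p(s) = s^2 - 2s - 5.
The constant term is -5.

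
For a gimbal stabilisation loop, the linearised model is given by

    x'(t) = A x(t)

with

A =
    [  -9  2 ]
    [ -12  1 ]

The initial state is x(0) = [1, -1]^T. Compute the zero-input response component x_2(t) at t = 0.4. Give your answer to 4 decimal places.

-1.6281

det(sI - A) = s^2 - (tr A)s + det A, with tr A = (-9) + 1 = -8 and det A = (-9)·1 - 2·(-12) = -9 - (-24) = 15.
So p(s) = det(sI - A) = s^2 + 8s + 15.
Factor s^2 + 8s + 15: two numbers with sum -8 and product 15 are -3 and -5, so s^2 + 8s + 15 = (s + 3)(s + 5).
Hence p(s) = (s + 3) (s + 5), with roots -5, -3.
The eigenvalues -5, -3 are distinct and real, so A is diagonalisable and x(t) = e^{At} x(0) = V diag(e^{λ_i t}) V^{-1} x(0), where the columns of V are the eigenvectors.
λ = -5: A - (-5)I = [[-4, 2], [-12, 6]]. Row 1 gives (-4)·v1 + 2·v2 = 0, so take v_1 = [-1, -2]^T.
λ = -3: A - (-3)I = [[-6, 2], [-12, 4]]. Row 1 gives (-6)·v1 + 2·v2 = 0, so take v_2 = [1, 3]^T.
V = [v_1 v_2] = [[-1, 1], [-2, 3]] has det V = -1, so V^{-1} = adj(V)/det V = [[-3, 1], [-2, 1]].
Modal coordinates z(0) = V^{-1} x(0): (-3)·1 + 1·(-1) = -4; (-2)·1 + 1·(-1) = -3; so z(0) = [-4, -3]^T.
x_2(t) = Σ_i (v_i)_2 · z_i(0) · e^{λ_i t} (row 2 of V times the modal terms).
x_2(0.4) = (-2)·(-4)·e^{-5·0.4} + 3·(-3)·e^{-3·0.4} = 8·0.135335 + (-9)·0.301194 = -1.6281.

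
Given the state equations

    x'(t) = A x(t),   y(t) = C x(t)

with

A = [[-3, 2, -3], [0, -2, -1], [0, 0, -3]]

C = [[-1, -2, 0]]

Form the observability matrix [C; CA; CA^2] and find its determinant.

-4

CA = [[3, 2, 5]]
CA^2 = [[-9, 2, -26]]
Observability matrix O = [C; CA; CA^2] = [[-1, -2, 0], [3, 2, 5], [-9, 2, -26]]
Expanding along the first row, det(O) = (-1)·(2·(-26) - 5·2) - (-2)·(3·(-26) - 5·(-9)) + 0·(3·2 - 2·(-9)) = (-1)·(-62) - (-2)·(-33) + 0·24 = -4
Since det(O) ≠ 0, rank(O) = 3 and the system is completely observable.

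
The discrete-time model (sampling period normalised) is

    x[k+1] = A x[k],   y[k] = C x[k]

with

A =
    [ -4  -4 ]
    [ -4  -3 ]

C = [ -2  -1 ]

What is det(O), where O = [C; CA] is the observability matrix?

CA = [[12, 11]]
Observability matrix O = [C; CA] = [[-2, -1], [12, 11]]
det(O) = (-2)·11 - (-1)·12 = -22 - (-12) = -10
Since det(O) ≠ 0, rank(O) = 2 and the system is completely observable.

-10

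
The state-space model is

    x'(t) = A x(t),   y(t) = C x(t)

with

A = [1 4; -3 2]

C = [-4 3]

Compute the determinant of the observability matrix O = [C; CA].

CA = [[-13, -10]]
Observability matrix O = [C; CA] = [[-4, 3], [-13, -10]]
det(O) = (-4)·(-10) - 3·(-13) = 40 - (-39) = 79
Since det(O) ≠ 0, rank(O) = 2 and the system is completely observable.

79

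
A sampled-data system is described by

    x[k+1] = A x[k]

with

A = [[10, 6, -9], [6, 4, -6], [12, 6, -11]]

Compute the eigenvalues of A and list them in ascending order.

det(zI - A) = z^3 - (tr A)z^2 + (M11 + M22 + M33)z - det A, where Mii is the 2×2 principal minor of A obtained by deleting row i and column i.
tr A = 10 + 4 + (-11) = 3; M11 = 4·(-11) - (-6)·6 = -44 - (-36) = -8; M22 = 10·(-11) - (-9)·12 = -110 - (-108) = -2; M33 = 10·4 - 6·6 = 40 - 36 = 4; sum of minors = -6.
det A = 10·(4·(-11) - (-6)·6) - 6·(6·(-11) - (-6)·12) + (-9)·(6·6 - 4·12) = 10·(-8) - 6·6 + (-9)·(-12) = -8.
So p(z) = det(zI - A) = z^3 - 3z^2 - 6z + 8.
Rational-root test: any integer root divides 8. Testing small divisors, z = 1 works: p(1) = 1 + (-3) + (-6) + 8 = 0, so (z - 1) is a factor.
Dividing, p(z) = (z - 1)(z^2 - 2z - 8).
Factor z^2 - 2z - 8: two numbers with sum 2 and product -8 are 4 and -2, so z^2 - 2z - 8 = (z - 4)(z + 2).
Hence p(z) = (z - 4) (z - 1) (z + 2), with roots -2, 1, 4.

-2, 1, 4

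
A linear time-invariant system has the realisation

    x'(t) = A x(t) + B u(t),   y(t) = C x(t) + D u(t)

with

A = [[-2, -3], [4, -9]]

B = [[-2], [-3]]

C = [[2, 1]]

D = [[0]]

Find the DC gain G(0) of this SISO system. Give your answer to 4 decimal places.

G(0) = C(-A)^{-1}B + D = -C A^{-1} B + D.
det A = 30, so A^{-1} = (1/30)·adj(A) = [[-3/10, 1/10], [-2/15, -1/15]]
A^{-1} B = [3/10, 7/15]^T
C A^{-1} B = 16/15
G(0) = D - C A^{-1} B = 0 - (16/15) = -16/15 ≈ -1.0667

-1.0667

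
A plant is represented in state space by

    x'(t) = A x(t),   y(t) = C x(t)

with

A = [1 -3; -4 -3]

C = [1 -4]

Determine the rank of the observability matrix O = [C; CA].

2

CA = [[17, 9]]
Observability matrix O = [C; CA] = [[1, -4], [17, 9]]
det(O) = 1·9 - (-4)·17 = 9 - (-68) = 77 ≠ 0, so rank(O) = 2.
rank(O) = 2 = n, so the pair (A, C) is completely observable.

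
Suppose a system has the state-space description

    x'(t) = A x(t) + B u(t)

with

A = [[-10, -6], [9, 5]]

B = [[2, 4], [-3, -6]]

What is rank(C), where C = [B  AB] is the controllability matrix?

AB = [[-2, -4], [3, 6]]
Controllability matrix C = [B  AB] = [[2, 4, -2, -4], [-3, -6, 3, 6]]
Every column of C is a scalar multiple of column 1 = [2, -3] (multipliers 1, 2, -1, -2), so the columns span a one-dimensional space.
C ≠ 0, hence rank(C) = 1.
rank(C) = 1 < n = 2, so the pair (A, B) is not completely controllable.

1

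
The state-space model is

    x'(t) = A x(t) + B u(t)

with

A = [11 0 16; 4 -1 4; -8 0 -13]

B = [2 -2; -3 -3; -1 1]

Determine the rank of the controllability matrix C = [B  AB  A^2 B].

AB = [[6, -6], [7, -1], [-3, 3]]
A^2B = [[18, -18], [5, -11], [-9, 9]]
Controllability matrix C = [B  AB  A^2B] = [[2, -2, 6, -6, 18, -18], [-3, -3, 7, -1, 5, -11], [-1, 1, -3, 3, -9, 9]]
The rows r1, r2, r3 of C are linearly dependent: r1 + 2·r3 = 0 (check each entry), so rank(C) ≤ 2.
The 2×2 minor from rows 1, 2, columns 1, 2 is 2·(-3) - (-2)·(-3) = -6 - 6 = -12 ≠ 0, so rank(C) = 2.
rank(C) = 2 < n = 3, so the pair (A, B) is not completely controllable.

2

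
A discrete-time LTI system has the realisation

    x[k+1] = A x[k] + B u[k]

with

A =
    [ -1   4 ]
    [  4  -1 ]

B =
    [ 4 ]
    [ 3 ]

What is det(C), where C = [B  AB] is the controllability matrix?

28

AB = [[8], [13]]
Controllability matrix C = [B  AB] = [[4, 8], [3, 13]]
det(C) = 4·13 - 8·3 = 52 - 24 = 28
Since det(C) ≠ 0, rank(C) = 2 and the system is completely controllable.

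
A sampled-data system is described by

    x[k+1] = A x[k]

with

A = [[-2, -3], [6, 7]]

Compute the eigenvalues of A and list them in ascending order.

1, 4

det(zI - A) = z^2 - (tr A)z + det A, with tr A = (-2) + 7 = 5 and det A = (-2)·7 - (-3)·6 = -14 - (-18) = 4.
So p(z) = det(zI - A) = z^2 - 5z + 4.
Factor z^2 - 5z + 4: two numbers with sum 5 and product 4 are 4 and 1, so z^2 - 5z + 4 = (z - 4)(z - 1).
Hence p(z) = (z - 4) (z - 1), with roots 1, 4.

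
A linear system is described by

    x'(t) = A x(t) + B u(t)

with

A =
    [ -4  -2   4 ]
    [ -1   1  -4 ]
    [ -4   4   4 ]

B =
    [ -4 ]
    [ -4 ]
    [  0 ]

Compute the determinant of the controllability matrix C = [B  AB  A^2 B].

-9216

AB = [[24], [0], [0]]
A^2B = [[-96], [-24], [-96]]
Controllability matrix C = [B  AB  A^2B] = [[-4, 24, -96], [-4, 0, -24], [0, 0, -96]]
Expanding along the first row, det(C) = (-4)·(0·(-96) - (-24)·0) - 24·((-4)·(-96) - (-24)·0) + (-96)·((-4)·0 - 0·0) = (-4)·0 - 24·384 + (-96)·0 = -9216
Since det(C) ≠ 0, rank(C) = 3 and the system is completely controllable.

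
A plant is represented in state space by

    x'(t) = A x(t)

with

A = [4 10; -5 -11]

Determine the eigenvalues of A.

-6, -1

det(sI - A) = s^2 - (tr A)s + det A, with tr A = 4 + (-11) = -7 and det A = 4·(-11) - 10·(-5) = -44 - (-50) = 6.
So p(s) = det(sI - A) = s^2 + 7s + 6.
Factor s^2 + 7s + 6: two numbers with sum -7 and product 6 are -1 and -6, so s^2 + 7s + 6 = (s + 1)(s + 6).
Hence p(s) = (s + 1) (s + 6), with roots -6, -1.
All eigenvalues have negative real part, so the system is asymptotically stable.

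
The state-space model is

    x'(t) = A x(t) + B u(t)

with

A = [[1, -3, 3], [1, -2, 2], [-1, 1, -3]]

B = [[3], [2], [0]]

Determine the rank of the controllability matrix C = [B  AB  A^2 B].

3

AB = [[-3], [-1], [-1]]
A^2B = [[-3], [-3], [5]]
Controllability matrix C = [B  AB  A^2B] = [[3, -3, -3], [2, -1, -3], [0, -1, 5]]
det(C) = 3·((-1)·5 - (-3)·(-1)) - (-3)·(2·5 - (-3)·0) + (-3)·(2·(-1) - (-1)·0) = 3·(-8) - (-3)·10 + (-3)·(-2) = 12 ≠ 0, so rank(C) = 3.
rank(C) = 3 = n, so the pair (A, B) is completely controllable.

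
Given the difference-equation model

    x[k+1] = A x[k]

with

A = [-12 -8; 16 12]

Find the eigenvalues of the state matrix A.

det(zI - A) = z^2 - (tr A)z + det A, with tr A = (-12) + 12 = 0 and det A = (-12)·12 - (-8)·16 = -144 - (-128) = -16.
So p(z) = det(zI - A) = z^2 - 16.
Factor z^2 - 16: two numbers with sum 0 and product -16 are 4 and -4, so z^2 - 16 = (z - 4)(z + 4).
Hence p(z) = (z - 4) (z + 4), with roots -4, 4.

-4, 4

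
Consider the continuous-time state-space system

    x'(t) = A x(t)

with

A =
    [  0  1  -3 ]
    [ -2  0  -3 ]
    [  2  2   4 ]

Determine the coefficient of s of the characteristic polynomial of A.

14

Expand det(sI - A) for the 3×3 matrix.
p(s) = s^3 - 4s^2 + 14s - 14.
(Check: constant term = det(-A) = (-1)^3 det A = -14; coefficient of s^2 = -tr A = -4.)
The coefficient of s is 14.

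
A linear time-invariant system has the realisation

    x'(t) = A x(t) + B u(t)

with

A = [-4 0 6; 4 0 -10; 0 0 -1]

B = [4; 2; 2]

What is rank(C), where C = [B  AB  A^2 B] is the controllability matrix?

AB = [[-4], [-4], [-2]]
A^2B = [[4], [4], [2]]
Controllability matrix C = [B  AB  A^2B] = [[4, -4, 4], [2, -4, 4], [2, -2, 2]]
The rows r1, r2, r3 of C are linearly dependent: -r1 + 2·r3 = 0 (check each entry), so rank(C) ≤ 2.
The 2×2 minor from rows 1, 2, columns 1, 2 is 4·(-4) - (-4)·2 = -16 - (-8) = -8 ≠ 0, so rank(C) = 2.
rank(C) = 2 < n = 3, so the pair (A, B) is not completely controllable.

2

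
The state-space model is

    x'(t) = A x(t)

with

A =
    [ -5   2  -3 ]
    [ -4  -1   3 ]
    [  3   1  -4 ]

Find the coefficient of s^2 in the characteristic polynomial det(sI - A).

10

Expand det(sI - A) for the 3×3 matrix.
p(s) = s^3 + 10s^2 + 43s + 16.
(Check: constant term = det(-A) = (-1)^3 det A = 16; coefficient of s^2 = -tr A = 10.)
The coefficient of s^2 is 10.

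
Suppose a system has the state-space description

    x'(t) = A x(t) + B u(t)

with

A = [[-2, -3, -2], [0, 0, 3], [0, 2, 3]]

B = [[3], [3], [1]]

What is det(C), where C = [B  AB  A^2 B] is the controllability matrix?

960

AB = [[-17], [3], [9]]
A^2B = [[7], [27], [33]]
Controllability matrix C = [B  AB  A^2B] = [[3, -17, 7], [3, 3, 27], [1, 9, 33]]
Expanding along the first row, det(C) = 3·(3·33 - 27·9) - (-17)·(3·33 - 27·1) + 7·(3·9 - 3·1) = 3·(-144) - (-17)·72 + 7·24 = 960
Since det(C) ≠ 0, rank(C) = 3 and the system is completely controllable.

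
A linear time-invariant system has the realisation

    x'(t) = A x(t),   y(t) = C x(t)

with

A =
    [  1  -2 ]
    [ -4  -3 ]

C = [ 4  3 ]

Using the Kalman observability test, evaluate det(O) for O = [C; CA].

CA = [[-8, -17]]
Observability matrix O = [C; CA] = [[4, 3], [-8, -17]]
det(O) = 4·(-17) - 3·(-8) = -68 - (-24) = -44
Since det(O) ≠ 0, rank(O) = 2 and the system is completely observable.

-44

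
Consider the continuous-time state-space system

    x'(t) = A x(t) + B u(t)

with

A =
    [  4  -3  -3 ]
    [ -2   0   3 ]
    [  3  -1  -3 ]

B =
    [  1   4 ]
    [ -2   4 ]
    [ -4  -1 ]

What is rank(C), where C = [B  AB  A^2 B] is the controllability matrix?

AB = [[22, 7], [-14, -11], [17, 11]]
A^2B = [[79, 28], [7, 19], [29, -1]]
Controllability matrix C = [B  AB  A^2B] = [[1, 4, 22, 7, 79, 28], [-2, 4, -14, -11, 7, 19], [-4, -1, 17, 11, 29, -1]]
Take the 3×3 submatrix of C formed by columns 1, 2, 3: [[1, 4, 22], [-2, 4, -14], [-4, -1, 17]]. Its determinant is 1·(4·17 - (-14)·(-1)) - 4·((-2)·17 - (-14)·(-4)) + 22·((-2)·(-1) - 4·(-4)) = 1·54 - 4·(-90) + 22·18 = 810 ≠ 0.
So rank(C) ≥ 3; since C has 3 rows, rank(C) = 3.
rank(C) = 3 = n, so the pair (A, B) is completely controllable.

3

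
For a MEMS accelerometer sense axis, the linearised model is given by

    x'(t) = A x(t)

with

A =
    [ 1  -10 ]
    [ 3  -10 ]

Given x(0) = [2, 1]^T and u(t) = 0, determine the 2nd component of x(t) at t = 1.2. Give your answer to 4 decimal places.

det(sI - A) = s^2 - (tr A)s + det A, with tr A = 1 + (-10) = -9 and det A = 1·(-10) - (-10)·3 = -10 - (-30) = 20.
So p(s) = det(sI - A) = s^2 + 9s + 20.
Factor s^2 + 9s + 20: two numbers with sum -9 and product 20 are -4 and -5, so s^2 + 9s + 20 = (s + 4)(s + 5).
Hence p(s) = (s + 4) (s + 5), with roots -5, -4.
The eigenvalues -5, -4 are distinct and real, so A is diagonalisable and x(t) = e^{At} x(0) = V diag(e^{λ_i t}) V^{-1} x(0), where the columns of V are the eigenvectors.
λ = -5: A - (-5)I = [[6, -10], [3, -5]]. Row 1 gives 6·v1 + (-10)·v2 = 0, so take v_1 = [-5, -3]^T.
λ = -4: A - (-4)I = [[5, -10], [3, -6]]. Row 1 gives 5·v1 + (-10)·v2 = 0, so take v_2 = [2, 1]^T.
V = [v_1 v_2] = [[-5, 2], [-3, 1]] has det V = 1, so V^{-1} = adj(V)/det V = [[1, -2], [3, -5]].
Modal coordinates z(0) = V^{-1} x(0): 1·2 + (-2)·1 = 0; 3·2 + (-5)·1 = 1; so z(0) = [0, 1]^T.
x_2(t) = Σ_i (v_i)_2 · z_i(0) · e^{λ_i t} (row 2 of V times the modal terms).
x_2(1.2) = (-3)·0·e^{-5·1.2} + 1·1·e^{-4·1.2} = 0·0.002479 + 1·0.008230 = 0.0082.

0.0082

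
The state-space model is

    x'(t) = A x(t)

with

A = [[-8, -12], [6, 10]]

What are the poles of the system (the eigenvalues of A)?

det(sI - A) = s^2 - (tr A)s + det A, with tr A = (-8) + 10 = 2 and det A = (-8)·10 - (-12)·6 = -80 - (-72) = -8.
So p(s) = det(sI - A) = s^2 - 2s - 8.
Factor s^2 - 2s - 8: two numbers with sum 2 and product -8 are 4 and -2, so s^2 - 2s - 8 = (s - 4)(s + 2).
Hence p(s) = (s - 4) (s + 2), with roots -2, 4.
At least one eigenvalue has non-negative real part, so the system is not asymptotically stable.

-2, 4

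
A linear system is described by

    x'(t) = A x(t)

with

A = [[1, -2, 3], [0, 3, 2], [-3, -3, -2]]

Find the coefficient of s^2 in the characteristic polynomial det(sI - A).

-2

Expand det(sI - A) for the 3×3 matrix.
p(s) = s^3 - 2s^2 + 10s - 39.
(Check: constant term = det(-A) = (-1)^3 det A = -39; coefficient of s^2 = -tr A = -2.)
The coefficient of s^2 is -2.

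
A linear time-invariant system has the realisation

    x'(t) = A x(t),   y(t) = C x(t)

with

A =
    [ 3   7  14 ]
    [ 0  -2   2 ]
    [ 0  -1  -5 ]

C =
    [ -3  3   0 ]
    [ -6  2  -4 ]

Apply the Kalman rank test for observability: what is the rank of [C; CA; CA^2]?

CA = [[-9, -27, -36], [-18, -42, -60]]
CA^2 = [[-27, 27, 0], [-54, 18, -36]]
Observability matrix O = [C; CA; CA^2] = [[-3, 3, 0], [-6, 2, -4], [-9, -27, -36], [-18, -42, -60], [-27, 27, 0], [-54, 18, -36]]
The columns c1, c2, c3 of O are linearly dependent: -c1 - c2 + c3 = 0 (check each entry), so rank(O) ≤ 2.
The 2×2 minor from rows 1, 2, columns 1, 2 is (-3)·2 - 3·(-6) = -6 - (-18) = 12 ≠ 0, so rank(O) = 2.
rank(O) = 2 < n = 3, so the pair (A, C) is not completely observable.

2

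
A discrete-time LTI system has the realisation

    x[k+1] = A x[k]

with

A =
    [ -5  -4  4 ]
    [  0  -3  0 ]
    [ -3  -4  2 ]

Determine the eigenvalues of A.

-3, -2, -1

det(zI - A) = z^3 - (tr A)z^2 + (M11 + M22 + M33)z - det A, where Mii is the 2×2 principal minor of A obtained by deleting row i and column i.
tr A = (-5) + (-3) + 2 = -6; M11 = (-3)·2 - 0·(-4) = -6 - 0 = -6; M22 = (-5)·2 - 4·(-3) = -10 - (-12) = 2; M33 = (-5)·(-3) - (-4)·0 = 15 - 0 = 15; sum of minors = 11.
det A = (-5)·((-3)·2 - 0·(-4)) - (-4)·(0·2 - 0·(-3)) + 4·(0·(-4) - (-3)·(-3)) = (-5)·(-6) - (-4)·0 + 4·(-9) = -6.
So p(z) = det(zI - A) = z^3 + 6z^2 + 11z + 6.
Rational-root test: any integer root divides 6. Testing small divisors, z = -1 works: p(-1) = -1 + 6 + (-11) + 6 = 0, so (z + 1) is a factor.
Dividing, p(z) = (z + 1)(z^2 + 5z + 6).
Factor z^2 + 5z + 6: two numbers with sum -5 and product 6 are -2 and -3, so z^2 + 5z + 6 = (z + 2)(z + 3).
Hence p(z) = (z + 1) (z + 2) (z + 3), with roots -3, -2, -1.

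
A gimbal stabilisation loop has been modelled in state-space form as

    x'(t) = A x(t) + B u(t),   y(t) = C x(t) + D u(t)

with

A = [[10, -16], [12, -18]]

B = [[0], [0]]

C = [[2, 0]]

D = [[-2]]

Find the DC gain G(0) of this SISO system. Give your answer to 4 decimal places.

-2.0000

G(0) = C(-A)^{-1}B + D = -C A^{-1} B + D.
det A = 12, so A^{-1} = (1/12)·adj(A) = [[-3/2, 4/3], [-1, 5/6]]
A^{-1} B = [0, 0]^T
C A^{-1} B = 0
G(0) = D - C A^{-1} B = -2 - (0) = -2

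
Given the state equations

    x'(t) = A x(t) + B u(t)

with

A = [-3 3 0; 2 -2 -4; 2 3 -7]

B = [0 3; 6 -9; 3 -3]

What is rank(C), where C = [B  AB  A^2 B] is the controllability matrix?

AB = [[18, -36], [-24, 36], [-3, 0]]
A^2B = [[-126, 216], [96, -144], [-15, 36]]
Controllability matrix C = [B  AB  A^2B] = [[0, 3, 18, -36, -126, 216], [6, -9, -24, 36, 96, -144], [3, -3, -3, 0, -15, 36]]
The rows r1, r2, r3 of C are linearly dependent: -r1 - r2 + 2·r3 = 0 (check each entry), so rank(C) ≤ 2.
The 2×2 minor from rows 1, 2, columns 1, 2 is 0·(-9) - 3·6 = 0 - 18 = -18 ≠ 0, so rank(C) = 2.
rank(C) = 2 < n = 3, so the pair (A, B) is not completely controllable.

2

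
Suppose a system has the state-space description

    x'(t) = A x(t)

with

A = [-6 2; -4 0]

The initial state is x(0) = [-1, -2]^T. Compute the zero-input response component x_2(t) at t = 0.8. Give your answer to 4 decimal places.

-0.4038

det(sI - A) = s^2 - (tr A)s + det A, with tr A = (-6) + 0 = -6 and det A = (-6)·0 - 2·(-4) = 0 - (-8) = 8.
So p(s) = det(sI - A) = s^2 + 6s + 8.
Factor s^2 + 6s + 8: two numbers with sum -6 and product 8 are -2 and -4, so s^2 + 6s + 8 = (s + 2)(s + 4).
Hence p(s) = (s + 2) (s + 4), with roots -4, -2.
The eigenvalues -4, -2 are distinct and real, so A is diagonalisable and x(t) = e^{At} x(0) = V diag(e^{λ_i t}) V^{-1} x(0), where the columns of V are the eigenvectors.
λ = -4: A - (-4)I = [[-2, 2], [-4, 4]]. Row 1 gives (-2)·v1 + 2·v2 = 0, so take v_1 = [1, 1]^T.
λ = -2: A - (-2)I = [[-4, 2], [-4, 2]]. Row 1 gives (-4)·v1 + 2·v2 = 0, so take v_2 = [-1, -2]^T.
V = [v_1 v_2] = [[1, -1], [1, -2]] has det V = -1, so V^{-1} = adj(V)/det V = [[2, -1], [1, -1]].
Modal coordinates z(0) = V^{-1} x(0): 2·(-1) + (-1)·(-2) = 0; 1·(-1) + (-1)·(-2) = 1; so z(0) = [0, 1]^T.
x_2(t) = Σ_i (v_i)_2 · z_i(0) · e^{λ_i t} (row 2 of V times the modal terms).
x_2(0.8) = 1·0·e^{-4·0.8} + (-2)·1·e^{-2·0.8} = 0·0.040762 + (-2)·0.201897 = -0.4038.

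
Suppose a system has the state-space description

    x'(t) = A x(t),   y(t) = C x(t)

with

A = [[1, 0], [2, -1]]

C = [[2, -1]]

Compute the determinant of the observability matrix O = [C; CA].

CA = [[0, 1]]
Observability matrix O = [C; CA] = [[2, -1], [0, 1]]
det(O) = 2·1 - (-1)·0 = 2 - 0 = 2
Since det(O) ≠ 0, rank(O) = 2 and the system is completely observable.

2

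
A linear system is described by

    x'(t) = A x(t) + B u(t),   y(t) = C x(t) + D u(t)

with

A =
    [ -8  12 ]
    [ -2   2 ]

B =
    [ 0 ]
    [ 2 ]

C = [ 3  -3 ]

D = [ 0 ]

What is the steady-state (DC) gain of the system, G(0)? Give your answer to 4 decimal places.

G(0) = C(-A)^{-1}B + D = -C A^{-1} B + D.
det A = 8, so A^{-1} = (1/8)·adj(A) = [[1/4, -3/2], [1/4, -1]]
A^{-1} B = [-3, -2]^T
C A^{-1} B = -3
G(0) = D - C A^{-1} B = 0 - (-3) = 3

3.0000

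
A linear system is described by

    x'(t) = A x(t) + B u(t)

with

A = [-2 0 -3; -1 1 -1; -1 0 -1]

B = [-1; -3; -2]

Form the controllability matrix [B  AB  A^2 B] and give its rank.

3

AB = [[8], [0], [3]]
A^2B = [[-25], [-11], [-11]]
Controllability matrix C = [B  AB  A^2B] = [[-1, 8, -25], [-3, 0, -11], [-2, 3, -11]]
det(C) = (-1)·(0·(-11) - (-11)·3) - 8·((-3)·(-11) - (-11)·(-2)) + (-25)·((-3)·3 - 0·(-2)) = (-1)·33 - 8·11 + (-25)·(-9) = 104 ≠ 0, so rank(C) = 3.
rank(C) = 3 = n, so the pair (A, B) is completely controllable.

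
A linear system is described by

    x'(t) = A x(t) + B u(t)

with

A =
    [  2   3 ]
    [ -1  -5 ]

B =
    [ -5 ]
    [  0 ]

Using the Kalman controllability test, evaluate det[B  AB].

-25

AB = [[-10], [5]]
Controllability matrix C = [B  AB] = [[-5, -10], [0, 5]]
det(C) = (-5)·5 - (-10)·0 = -25 - 0 = -25
Since det(C) ≠ 0, rank(C) = 2 and the system is completely controllable.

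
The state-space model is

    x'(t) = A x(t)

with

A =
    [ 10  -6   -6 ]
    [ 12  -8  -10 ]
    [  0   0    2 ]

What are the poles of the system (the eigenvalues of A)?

det(sI - A) = s^3 - (tr A)s^2 + (M11 + M22 + M33)s - det A, where Mii is the 2×2 principal minor of A obtained by deleting row i and column i.
tr A = 10 + (-8) + 2 = 4; M11 = (-8)·2 - (-10)·0 = -16 - 0 = -16; M22 = 10·2 - (-6)·0 = 20 - 0 = 20; M33 = 10·(-8) - (-6)·12 = -80 - (-72) = -8; sum of minors = -4.
det A = 10·((-8)·2 - (-10)·0) - (-6)·(12·2 - (-10)·0) + (-6)·(12·0 - (-8)·0) = 10·(-16) - (-6)·24 + (-6)·0 = -16.
So p(s) = det(sI - A) = s^3 - 4s^2 - 4s + 16.
Rational-root test: any integer root divides 16. Testing small divisors, s = -2 works: p(-2) = -8 + (-16) + 8 + 16 = 0, so (s + 2) is a factor.
Dividing, p(s) = (s + 2)(s^2 - 6s + 8).
Factor s^2 - 6s + 8: two numbers with sum 6 and product 8 are 4 and 2, so s^2 - 6s + 8 = (s - 4)(s - 2).
Hence p(s) = (s - 4) (s - 2) (s + 2), with roots -2, 2, 4.
At least one eigenvalue has non-negative real part, so the system is not asymptotically stable.

-2, 2, 4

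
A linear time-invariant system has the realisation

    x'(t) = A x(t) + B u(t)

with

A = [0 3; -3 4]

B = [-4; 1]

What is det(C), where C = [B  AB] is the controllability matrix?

-67

AB = [[3], [16]]
Controllability matrix C = [B  AB] = [[-4, 3], [1, 16]]
det(C) = (-4)·16 - 3·1 = -64 - 3 = -67
Since det(C) ≠ 0, rank(C) = 2 and the system is completely controllable.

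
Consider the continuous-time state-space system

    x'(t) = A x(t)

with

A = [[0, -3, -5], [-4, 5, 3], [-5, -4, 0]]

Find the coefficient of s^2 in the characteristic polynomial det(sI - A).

Expand det(sI - A) for the 3×3 matrix.
p(s) = s^3 - 5s^2 - 25s + 160.
(Check: constant term = det(-A) = (-1)^3 det A = 160; coefficient of s^2 = -tr A = -5.)
The coefficient of s^2 is -5.

-5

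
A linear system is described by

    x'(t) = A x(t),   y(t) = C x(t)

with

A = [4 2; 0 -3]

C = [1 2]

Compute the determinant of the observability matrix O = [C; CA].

CA = [[4, -4]]
Observability matrix O = [C; CA] = [[1, 2], [4, -4]]
det(O) = 1·(-4) - 2·4 = -4 - 8 = -12
Since det(O) ≠ 0, rank(O) = 2 and the system is completely observable.

-12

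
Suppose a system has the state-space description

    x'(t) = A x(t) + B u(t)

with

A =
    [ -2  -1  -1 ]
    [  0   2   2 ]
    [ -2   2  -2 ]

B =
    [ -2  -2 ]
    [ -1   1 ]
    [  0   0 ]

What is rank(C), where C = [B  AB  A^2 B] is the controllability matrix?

AB = [[5, 3], [-2, 2], [2, 6]]
A^2B = [[-10, -14], [0, 16], [-18, -14]]
Controllability matrix C = [B  AB  A^2B] = [[-2, -2, 5, 3, -10, -14], [-1, 1, -2, 2, 0, 16], [0, 0, 2, 6, -18, -14]]
Take the 3×3 submatrix of C formed by columns 1, 2, 3: [[-2, -2, 5], [-1, 1, -2], [0, 0, 2]]. Its determinant is (-2)·(1·2 - (-2)·0) - (-2)·((-1)·2 - (-2)·0) + 5·((-1)·0 - 1·0) = (-2)·2 - (-2)·(-2) + 5·0 = -8 ≠ 0.
So rank(C) ≥ 3; since C has 3 rows, rank(C) = 3.
rank(C) = 3 = n, so the pair (A, B) is completely controllable.

3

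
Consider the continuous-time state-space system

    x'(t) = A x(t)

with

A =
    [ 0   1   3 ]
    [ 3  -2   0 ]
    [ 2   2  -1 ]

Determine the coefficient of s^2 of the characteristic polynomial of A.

Expand det(sI - A) for the 3×3 matrix.
p(s) = s^3 + 3s^2 - 7s - 33.
(Check: constant term = det(-A) = (-1)^3 det A = -33; coefficient of s^2 = -tr A = 3.)
The coefficient of s^2 is 3.

3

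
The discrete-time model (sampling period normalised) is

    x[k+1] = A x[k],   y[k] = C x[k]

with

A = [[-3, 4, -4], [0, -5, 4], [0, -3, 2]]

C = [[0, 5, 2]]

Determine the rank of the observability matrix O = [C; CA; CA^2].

CA = [[0, -31, 24]]
CA^2 = [[0, 83, -76]]
Observability matrix O = [C; CA; CA^2] = [[0, 5, 2], [0, -31, 24], [0, 83, -76]]
Column 1 of O is identically zero, so rank(O) ≤ 2.
The 2×2 minor from rows 1, 2, columns 2, 3 is 5·24 - 2·(-31) = 120 - (-62) = 182 ≠ 0, so rank(O) = 2.
rank(O) = 2 < n = 3, so the pair (A, C) is not completely observable.

2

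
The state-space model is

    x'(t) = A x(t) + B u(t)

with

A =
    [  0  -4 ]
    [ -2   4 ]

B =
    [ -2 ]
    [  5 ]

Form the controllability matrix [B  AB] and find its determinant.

AB = [[-20], [24]]
Controllability matrix C = [B  AB] = [[-2, -20], [5, 24]]
det(C) = (-2)·24 - (-20)·5 = -48 - (-100) = 52
Since det(C) ≠ 0, rank(C) = 2 and the system is completely controllable.

52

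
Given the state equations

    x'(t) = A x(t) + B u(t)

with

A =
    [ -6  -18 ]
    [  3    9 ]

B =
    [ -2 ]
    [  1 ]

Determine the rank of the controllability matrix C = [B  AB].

AB = [[-6], [3]]
Controllability matrix C = [B  AB] = [[-2, -6], [1, 3]]
Every column of C is a scalar multiple of column 1 = [-2, 1] (multipliers 1, 3), so the columns span a one-dimensional space.
C ≠ 0, hence rank(C) = 1.
rank(C) = 1 < n = 2, so the pair (A, B) is not completely controllable.

1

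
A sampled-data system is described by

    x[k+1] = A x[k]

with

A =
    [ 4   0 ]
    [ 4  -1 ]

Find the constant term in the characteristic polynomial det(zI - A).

-4

For a 2×2 matrix, det(zI - A) = z^2 - (tr A)z + det A.
tr A = 3, det A = -4.
So p(z) = z^2 - 3z - 4.
The constant term is -4.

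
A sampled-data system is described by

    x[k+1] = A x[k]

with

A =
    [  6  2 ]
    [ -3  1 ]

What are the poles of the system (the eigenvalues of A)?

3, 4

det(zI - A) = z^2 - (tr A)z + det A, with tr A = 6 + 1 = 7 and det A = 6·1 - 2·(-3) = 6 - (-6) = 12.
So p(z) = det(zI - A) = z^2 - 7z + 12.
Factor z^2 - 7z + 12: two numbers with sum 7 and product 12 are 4 and 3, so z^2 - 7z + 12 = (z - 4)(z - 3).
Hence p(z) = (z - 4) (z - 3), with roots 3, 4.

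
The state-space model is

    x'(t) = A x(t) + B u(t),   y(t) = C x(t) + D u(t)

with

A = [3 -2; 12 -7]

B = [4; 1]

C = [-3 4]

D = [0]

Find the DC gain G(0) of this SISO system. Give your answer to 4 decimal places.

34.0000

G(0) = C(-A)^{-1}B + D = -C A^{-1} B + D.
det A = 3, so A^{-1} = (1/3)·adj(A) = [[-7/3, 2/3], [-4, 1]]
A^{-1} B = [-26/3, -15]^T
C A^{-1} B = -34
G(0) = D - C A^{-1} B = 0 - (-34) = 34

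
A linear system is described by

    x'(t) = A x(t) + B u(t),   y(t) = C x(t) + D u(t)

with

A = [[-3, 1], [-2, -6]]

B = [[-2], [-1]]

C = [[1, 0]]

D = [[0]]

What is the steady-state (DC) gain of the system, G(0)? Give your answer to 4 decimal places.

-0.6500

G(0) = C(-A)^{-1}B + D = -C A^{-1} B + D.
det A = 20, so A^{-1} = (1/20)·adj(A) = [[-3/10, -1/20], [1/10, -3/20]]
A^{-1} B = [13/20, -1/20]^T
C A^{-1} B = 13/20
G(0) = D - C A^{-1} B = 0 - (13/20) = -13/20 ≈ -0.6500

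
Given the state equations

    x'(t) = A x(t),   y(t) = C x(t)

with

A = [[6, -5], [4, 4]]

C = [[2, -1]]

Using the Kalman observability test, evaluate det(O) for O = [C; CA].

CA = [[8, -14]]
Observability matrix O = [C; CA] = [[2, -1], [8, -14]]
det(O) = 2·(-14) - (-1)·8 = -28 - (-8) = -20
Since det(O) ≠ 0, rank(O) = 2 and the system is completely observable.

-20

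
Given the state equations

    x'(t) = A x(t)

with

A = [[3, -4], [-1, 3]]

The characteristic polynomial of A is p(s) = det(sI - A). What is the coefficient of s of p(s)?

For a 2×2 matrix, det(sI - A) = s^2 - (tr A)s + det A.
tr A = 6, det A = 5.
So p(s) = s^2 - 6s + 5.
The coefficient of s is -6.

-6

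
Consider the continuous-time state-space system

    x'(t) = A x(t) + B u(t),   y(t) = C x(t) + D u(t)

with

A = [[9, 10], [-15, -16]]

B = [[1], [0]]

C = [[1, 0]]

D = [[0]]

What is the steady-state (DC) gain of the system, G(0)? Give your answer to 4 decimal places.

G(0) = C(-A)^{-1}B + D = -C A^{-1} B + D.
det A = 6, so A^{-1} = (1/6)·adj(A) = [[-8/3, -5/3], [5/2, 3/2]]
A^{-1} B = [-8/3, 5/2]^T
C A^{-1} B = -8/3
G(0) = D - C A^{-1} B = 0 - (-8/3) = 8/3 ≈ 2.6667

2.6667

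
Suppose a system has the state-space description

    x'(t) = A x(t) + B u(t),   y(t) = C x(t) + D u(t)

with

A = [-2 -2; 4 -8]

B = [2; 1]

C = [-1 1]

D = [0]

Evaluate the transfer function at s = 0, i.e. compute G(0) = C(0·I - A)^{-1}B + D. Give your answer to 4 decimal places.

-0.1667

G(0) = C(-A)^{-1}B + D = -C A^{-1} B + D.
det A = 24, so A^{-1} = (1/24)·adj(A) = [[-1/3, 1/12], [-1/6, -1/12]]
A^{-1} B = [-7/12, -5/12]^T
C A^{-1} B = 1/6
G(0) = D - C A^{-1} B = 0 - (1/6) = -1/6 ≈ -0.1667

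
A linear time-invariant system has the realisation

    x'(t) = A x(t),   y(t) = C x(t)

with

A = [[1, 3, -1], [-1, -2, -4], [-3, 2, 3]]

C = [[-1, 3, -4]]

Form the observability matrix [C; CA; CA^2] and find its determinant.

CA = [[8, -17, -23]]
CA^2 = [[94, 12, -9]]
Observability matrix O = [C; CA; CA^2] = [[-1, 3, -4], [8, -17, -23], [94, 12, -9]]
Expanding along the first row, det(O) = (-1)·((-17)·(-9) - (-23)·12) - 3·(8·(-9) - (-23)·94) + (-4)·(8·12 - (-17)·94) = (-1)·429 - 3·2090 + (-4)·1694 = -13475
Since det(O) ≠ 0, rank(O) = 3 and the system is completely observable.

-13475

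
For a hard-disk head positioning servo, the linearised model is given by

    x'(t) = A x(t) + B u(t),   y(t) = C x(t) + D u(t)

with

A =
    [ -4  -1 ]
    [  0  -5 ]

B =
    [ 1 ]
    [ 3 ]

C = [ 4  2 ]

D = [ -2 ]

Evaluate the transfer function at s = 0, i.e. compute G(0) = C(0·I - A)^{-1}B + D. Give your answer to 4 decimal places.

G(0) = C(-A)^{-1}B + D = -C A^{-1} B + D.
det A = 20, so A^{-1} = (1/20)·adj(A) = [[-1/4, 1/20], [0, -1/5]]
A^{-1} B = [-1/10, -3/5]^T
C A^{-1} B = -8/5
G(0) = D - C A^{-1} B = -2 - (-8/5) = -2/5 ≈ -0.4000

-0.4000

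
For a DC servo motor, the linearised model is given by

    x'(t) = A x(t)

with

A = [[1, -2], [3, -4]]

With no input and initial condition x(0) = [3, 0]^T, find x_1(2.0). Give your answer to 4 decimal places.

det(sI - A) = s^2 - (tr A)s + det A, with tr A = 1 + (-4) = -3 and det A = 1·(-4) - (-2)·3 = -4 - (-6) = 2.
So p(s) = det(sI - A) = s^2 + 3s + 2.
Factor s^2 + 3s + 2: two numbers with sum -3 and product 2 are -1 and -2, so s^2 + 3s + 2 = (s + 1)(s + 2).
Hence p(s) = (s + 1) (s + 2), with roots -2, -1.
The eigenvalues -2, -1 are distinct and real, so A is diagonalisable and x(t) = e^{At} x(0) = V diag(e^{λ_i t}) V^{-1} x(0), where the columns of V are the eigenvectors.
λ = -2: A - (-2)I = [[3, -2], [3, -2]]. Row 1 gives 3·v1 + (-2)·v2 = 0, so take v_1 = [2, 3]^T.
λ = -1: A - (-1)I = [[2, -2], [3, -3]]. Row 1 gives 2·v1 + (-2)·v2 = 0, so take v_2 = [1, 1]^T.
V = [v_1 v_2] = [[2, 1], [3, 1]] has det V = -1, so V^{-1} = adj(V)/det V = [[-1, 1], [3, -2]].
Modal coordinates z(0) = V^{-1} x(0): (-1)·3 + 1·0 = -3; 3·3 + (-2)·0 = 9; so z(0) = [-3, 9]^T.
x_1(t) = Σ_i (v_i)_1 · z_i(0) · e^{λ_i t} (row 1 of V times the modal terms).
x_1(2.0) = 2·(-3)·e^{-2·2.0} + 1·9·e^{-1·2.0} = (-6)·0.018316 + 9·0.135335 = 1.1081.

1.1081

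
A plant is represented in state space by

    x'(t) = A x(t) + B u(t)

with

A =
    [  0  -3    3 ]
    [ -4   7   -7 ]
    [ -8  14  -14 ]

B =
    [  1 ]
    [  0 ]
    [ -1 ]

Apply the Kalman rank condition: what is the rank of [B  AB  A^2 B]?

AB = [[-3], [3], [6]]
A^2B = [[9], [-9], [-18]]
Controllability matrix C = [B  AB  A^2B] = [[1, -3, 9], [0, 3, -9], [-1, 6, -18]]
The rows r1, r2, r3 of C are linearly dependent: r1 - r2 + r3 = 0 (check each entry), so rank(C) ≤ 2.
The 2×2 minor from rows 1, 2, columns 1, 2 is 1·3 - (-3)·0 = 3 - 0 = 3 ≠ 0, so rank(C) = 2.
rank(C) = 2 < n = 3, so the pair (A, B) is not completely controllable.

2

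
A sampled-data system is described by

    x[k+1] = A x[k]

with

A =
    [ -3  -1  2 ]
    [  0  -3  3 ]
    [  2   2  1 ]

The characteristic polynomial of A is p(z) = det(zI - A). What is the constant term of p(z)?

-33

Expand det(zI - A) for the 3×3 matrix.
p(z) = z^3 + 5z^2 - 7z - 33.
(Check: constant term = det(-A) = (-1)^3 det A = -33; coefficient of z^2 = -tr A = 5.)
The constant term is -33.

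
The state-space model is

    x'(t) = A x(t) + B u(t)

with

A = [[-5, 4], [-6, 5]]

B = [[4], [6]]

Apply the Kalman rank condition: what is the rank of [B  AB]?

AB = [[4], [6]]
Controllability matrix C = [B  AB] = [[4, 4], [6, 6]]
Every column of C is a scalar multiple of column 1 = [4, 6] (multipliers 1, 1), so the columns span a one-dimensional space.
C ≠ 0, hence rank(C) = 1.
rank(C) = 1 < n = 2, so the pair (A, B) is not completely controllable.

1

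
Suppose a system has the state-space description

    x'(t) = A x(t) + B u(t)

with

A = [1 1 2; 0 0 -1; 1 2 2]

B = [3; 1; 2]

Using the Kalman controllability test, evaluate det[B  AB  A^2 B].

AB = [[8], [-2], [9]]
A^2B = [[24], [-9], [22]]
Controllability matrix C = [B  AB  A^2B] = [[3, 8, 24], [1, -2, -9], [2, 9, 22]]
Expanding along the first row, det(C) = 3·((-2)·22 - (-9)·9) - 8·(1·22 - (-9)·2) + 24·(1·9 - (-2)·2) = 3·37 - 8·40 + 24·13 = 103
Since det(C) ≠ 0, rank(C) = 3 and the system is completely controllable.

103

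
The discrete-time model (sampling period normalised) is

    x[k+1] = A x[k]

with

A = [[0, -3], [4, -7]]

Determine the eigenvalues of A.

-4, -3

det(zI - A) = z^2 - (tr A)z + det A, with tr A = 0 + (-7) = -7 and det A = 0·(-7) - (-3)·4 = 0 - (-12) = 12.
So p(z) = det(zI - A) = z^2 + 7z + 12.
Factor z^2 + 7z + 12: two numbers with sum -7 and product 12 are -3 and -4, so z^2 + 7z + 12 = (z + 3)(z + 4).
Hence p(z) = (z + 3) (z + 4), with roots -4, -3.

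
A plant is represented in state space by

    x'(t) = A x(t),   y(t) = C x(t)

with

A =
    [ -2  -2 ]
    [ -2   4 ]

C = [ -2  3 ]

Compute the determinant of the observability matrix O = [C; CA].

CA = [[-2, 16]]
Observability matrix O = [C; CA] = [[-2, 3], [-2, 16]]
det(O) = (-2)·16 - 3·(-2) = -32 - (-6) = -26
Since det(O) ≠ 0, rank(O) = 2 and the system is completely observable.

-26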